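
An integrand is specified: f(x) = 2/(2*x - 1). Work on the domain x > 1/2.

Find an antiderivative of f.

Since d/dx undoes antidifferentiation here, F'(x) = f(x) is required of F(x).
Check: d/dx[log(x - 1/2)] = 2/(2*x - 1) = f(x).

An antiderivative is F(x) = log(x - 1/2).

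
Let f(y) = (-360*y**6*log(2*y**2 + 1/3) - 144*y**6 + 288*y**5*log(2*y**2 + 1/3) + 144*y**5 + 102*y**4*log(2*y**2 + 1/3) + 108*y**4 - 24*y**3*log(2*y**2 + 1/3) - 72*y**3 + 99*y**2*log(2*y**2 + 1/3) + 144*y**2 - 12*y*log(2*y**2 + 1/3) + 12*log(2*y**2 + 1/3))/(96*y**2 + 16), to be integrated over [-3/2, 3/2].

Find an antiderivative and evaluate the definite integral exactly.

f has the shape u'v + uv' for u = -3*y**5/4 + 3*y**4/4 + 9*y**3/16 - 3*y**2/8 + 3*y/4 and v = log(2*y**2 + 1/3) — it is the derivative of the product u*v.
F(y) = -3*y*(4*y**4 - 4*y**3 - 3*y**2 + 2*y - 4)*log(2*y**2 + 1/3)/16 is an antiderivative of f.
Check: d/dy[-3*y*(4*y**4 - 4*y**3 - 3*y**2 + 2*y - 4)*log(2*y**2 + 1/3)/16] = (-360*y**6*log(2*y**2 + 1/3) - 144*y**6 + 288*y**5*log(2*y**2 + 1/3) + 144*y**5 + 102*y**4*log(2*y**2 + 1/3) + 108*y**4 - 24*y**3*log(2*y**2 + 1/3) - 72*y**3 + 99*y**2*log(2*y**2 + 1/3) + 144*y**2 - 12*y*log(2*y**2 + 1/3) + 12*log(2*y**2 + 1/3))/(96*y**2 + 16) = f(y).
F(3/2) = 9*log(29/6)/32; F(-3/2) = 45*log(29/6)/8.
Integral = F(3/2) - F(-3/2) = -171*log(29/6)/32.

Antiderivative: F(y) = -3*y*(4*y**4 - 4*y**3 - 3*y**2 + 2*y - 4)*log(2*y**2 + 1/3)/16; value = -171*log(29/6)/32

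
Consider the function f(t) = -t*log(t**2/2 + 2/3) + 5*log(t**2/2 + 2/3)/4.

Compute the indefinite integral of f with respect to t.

Integrate term by term and add the pieces.
Check: d/dt[-(6*t**2*log(t**2/2 + 2/3) - 6*t**2 - 15*t*log(t**2/2 + 2/3) + 30*t + 8*log(t**2 + 4/3) - 20*sqrt(3)*atan(sqrt(3)*t/2))/12] = -t*log(3*t**2 + 4) + t*log(6) + 5*log(3*t**2 + 4)/4 - 5*log(6)/4, which equals f(t).

F(t) = -(6*t**2*log(t**2/2 + 2/3) - 6*t**2 - 15*t*log(t**2/2 + 2/3) + 30*t + 8*log(t**2 + 4/3) - 20*sqrt(3)*atan(sqrt(3)*t/2))/12 + C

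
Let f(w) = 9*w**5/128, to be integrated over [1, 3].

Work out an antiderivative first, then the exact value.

Antiderivative: F(w) = 3*w**6/256; value = 273/32

A candidate is checked by its d/dw: the result must match f(w).
F(w) = 3*w**6/256 is an antiderivative of f.
Check: d/dw[3*w**6/256] = 9*w**5/128 = f(w).
F(3) = 2187/256; F(1) = 3/256.
Integral = F(3) - F(1) = 273/32.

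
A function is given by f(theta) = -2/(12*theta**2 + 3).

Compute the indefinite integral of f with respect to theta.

A candidate is checked by its d/dtheta: the result must match f(theta).
Check: d/dtheta[-atan(2*theta)/3] = -2/(12*theta**2 + 3) = f(theta).

F(theta) = -atan(2*theta)/3 + C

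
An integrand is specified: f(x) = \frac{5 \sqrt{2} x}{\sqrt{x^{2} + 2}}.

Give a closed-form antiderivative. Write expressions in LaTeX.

f matches the chain-rule pattern g'(h)*h' with inner function h(x) = 2 x^{2} + 4; substituting u = h(x) collapses the integral.
Check: d/dx[5 \sqrt{2} \sqrt{x^{2} + 2}] = \frac{5 \sqrt{2} x}{\sqrt{x^{2} + 2}} = f(x).

An antiderivative is F(x) = 5 \sqrt{2} \sqrt{x^{2} + 2}.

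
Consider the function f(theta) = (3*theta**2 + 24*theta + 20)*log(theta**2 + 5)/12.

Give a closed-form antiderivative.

For F(theta) to be correct the identity F'(theta) - f(theta) = 0 must hold.
Check: d/dtheta[(3*theta**3*log(theta**2 + 5) - 2*theta**3 + 36*theta**2*log(theta**2 + 5) - 36*theta**2 + 60*theta*log(theta**2 + 5) - 90*theta + 180*log(theta**2 + 5) + 90*sqrt(5)*atan(sqrt(5)*theta/5))/36] = theta**2*log(theta**2 + 5)/4 + 2*theta*log(theta**2 + 5) + 5*log(theta**2 + 5)/3, which equals f(theta).

An antiderivative is F(theta) = (3*theta**3*log(theta**2 + 5) - 2*theta**3 + 36*theta**2*log(theta**2 + 5) - 36*theta**2 + 60*theta*log(theta**2 + 5) - 90*theta + 180*log(theta**2 + 5) + 90*sqrt(5)*atan(sqrt(5)*theta/5))/36.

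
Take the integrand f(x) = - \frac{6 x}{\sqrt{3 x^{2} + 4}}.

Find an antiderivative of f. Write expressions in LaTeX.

An antiderivative is F(x) = - 2 \sqrt{3 x^{2} + 4}.

f matches the chain-rule pattern g'(h)*h' with inner function h(x) = 3 x^{2} + 4; substituting u = h(x) collapses the integral.
Check: d/dx[- 2 \sqrt{3 x^{2} + 4}] = - \frac{6 x}{\sqrt{3 x^{2} + 4}} = f(x).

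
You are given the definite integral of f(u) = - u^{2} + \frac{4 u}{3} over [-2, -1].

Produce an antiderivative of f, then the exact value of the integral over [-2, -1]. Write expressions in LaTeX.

Antiderivative: F(u) = - \frac{u^{3}}{3} + \frac{2 u^{2}}{3}; value = - \frac{13}{3}

Integrate term by term and add the pieces.
F(u) = - \frac{u^{3}}{3} + \frac{2 u^{2}}{3} is an antiderivative of f.
Check: d/du[- \frac{u^{3}}{3} + \frac{2 u^{2}}{3}] = - u^{2} + \frac{4 u}{3} = f(u).
F(-1) = 1; F(-2) = \frac{16}{3}.
Integral = F(-1) - F(-2) = - \frac{13}{3}.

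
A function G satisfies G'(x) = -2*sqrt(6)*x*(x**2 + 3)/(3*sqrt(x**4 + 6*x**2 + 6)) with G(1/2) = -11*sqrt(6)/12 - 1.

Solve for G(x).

G(x) = (-sqrt(6)*sqrt(x**4 + 6*x**2 + 6) - 3)/3

G'(x) matches the chain-rule pattern g'(h)*h' with inner function h(x) = 2*x**4/3 + 4*x**2 + 4; substituting u = h(x) collapses the integral.
A general antiderivative is -sqrt(2*x**4/3 + 4*x**2 + 4) + C.
The condition gives C = -11*sqrt(6)/12 - 1 - (-11*sqrt(6)/12) = -1.
So G(x) = (-sqrt(6)*sqrt(x**4 + 6*x**2 + 6) - 3)/3.
Check: d/dx[(-sqrt(6)*sqrt(x**4 + 6*x**2 + 6) - 3)/3] = (-2*sqrt(6)*x**3 - 6*sqrt(6)*x)/(3*sqrt(x**4 + 6*x**2 + 6)), which equals G'(x).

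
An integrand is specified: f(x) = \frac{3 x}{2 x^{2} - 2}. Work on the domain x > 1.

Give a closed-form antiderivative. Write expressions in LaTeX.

An antiderivative is F(x) = \frac{3 \log{\left(x^{2} - 1 \right)}}{4}.

Factor the denominator (2 \left(x - 1\right) \left(x + 1\right)) and decompose: f = \frac{3}{4 \left(x + 1\right)} + \frac{3}{4 \left(x - 1\right)}; each piece integrates to a log, atan, or power term.
Check: d/dx[\frac{3 \log{\left(x^{2} - 1 \right)}}{4}] = \frac{3 x}{2 x^{2} - 2} = f(x).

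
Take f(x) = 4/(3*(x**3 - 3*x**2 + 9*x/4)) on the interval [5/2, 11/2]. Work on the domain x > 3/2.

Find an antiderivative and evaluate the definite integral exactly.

The denominator factors as 3*x*(2*x - 3)**2; partial fractions split f into directly integrable pieces: -32/(27*(2*x - 3)) + 32/(9*(2*x - 3)**2) + 16/(27*x).
F(x) = (32*x*log(x) - 32*x*log(x - 3/2) - 48*log(x) + 48*log(x - 3/2) - 48)/(54*x - 81) is an antiderivative of f.
Check: d/dx[(32*x*log(x) - 32*x*log(x - 3/2) - 48*log(x) + 48*log(x - 3/2) - 48)/(54*x - 81)] = 16/(12*x**3 - 36*x**2 + 27*x), which equals f(x).
F(11/2) = -16*log(4)/27 - 2/9 + 16*log(11/2)/27; F(5/2) = -8/9 + 16*log(5/2)/27.
Integral = F(11/2) - F(5/2) = -16*log(4)/27 - 16*log(5/2)/27 + 2/3 + 16*log(11/2)/27.

Antiderivative: F(x) = (32*x*log(x) - 32*x*log(x - 3/2) - 48*log(x) + 48*log(x - 3/2) - 48)/(54*x - 81); value = -16*log(4)/27 - 16*log(5/2)/27 + 2/3 + 16*log(11/2)/27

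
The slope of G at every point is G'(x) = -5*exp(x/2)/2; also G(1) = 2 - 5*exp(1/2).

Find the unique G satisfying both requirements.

G(x) = 2 - 5*exp(x/2)

A first test for any G(x): its x-derivative must equal the given G'(x).
A general antiderivative is -5*exp(x/2) + C.
The condition gives C = 2 - 5*exp(1/2) - (-5*exp(1/2)) = 2.
So G(x) = 2 - 5*exp(x/2).
Check: d/dx[2 - 5*exp(x/2)] = -5*exp(x/2)/2 = G'(x).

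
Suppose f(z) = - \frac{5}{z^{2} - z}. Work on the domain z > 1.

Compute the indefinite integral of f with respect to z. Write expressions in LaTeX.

F(z) = 5 \left(\log{\left(z \right)} - \log{\left(z - 1 \right)}\right) + C

The denominator factors as z \left(z - 1\right); partial fractions split f into directly integrable pieces: - \frac{5}{z - 1} + \frac{5}{z}.
Check: d/dz[5 \left(\log{\left(z \right)} - \log{\left(z - 1 \right)}\right)] = - \frac{5}{z^{2} - z} = f(z).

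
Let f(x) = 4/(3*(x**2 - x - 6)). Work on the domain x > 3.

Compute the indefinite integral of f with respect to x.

The denominator factors as 3*(x - 3)*(x + 2); partial fractions split f into directly integrable pieces: -4/(15*(x + 2)) + 4/(15*(x - 3)).
Check: d/dx[4*(log(x - 3) - log(x + 2))/15] = 4/(3*x**2 - 3*x - 18), which equals f(x).

F(x) = 4*(log(x - 3) - log(x + 2))/15 + C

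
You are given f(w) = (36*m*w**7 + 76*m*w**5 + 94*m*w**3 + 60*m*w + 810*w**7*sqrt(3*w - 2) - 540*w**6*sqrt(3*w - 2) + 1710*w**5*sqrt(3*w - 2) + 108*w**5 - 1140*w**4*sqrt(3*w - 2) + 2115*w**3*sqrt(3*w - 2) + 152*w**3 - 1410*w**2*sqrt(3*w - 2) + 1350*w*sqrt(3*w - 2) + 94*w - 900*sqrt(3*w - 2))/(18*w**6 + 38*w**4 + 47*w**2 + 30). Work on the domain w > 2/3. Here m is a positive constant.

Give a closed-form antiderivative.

An antiderivative is F(w) = m*w**2 + 2*(3*w - 2)**(5/2) + log(3*w**2/2 + 5/3) + log(w**4 + w**2 + 3/2).

Differentiate the proposed F(w) back; it has to land on f(w) exactly.
Check: d/dw[m*w**2 + 2*(3*w - 2)**(5/2) + log(3*w**2/2 + 5/3) + log(w**4 + w**2 + 3/2)] = (36*m*w**7 + 76*m*w**5 + 94*m*w**3 + 60*m*w + 810*w**7*sqrt(3*w - 2) - 540*w**6*sqrt(3*w - 2) + 1710*w**5*sqrt(3*w - 2) + 108*w**5 - 1140*w**4*sqrt(3*w - 2) + 2115*w**3*sqrt(3*w - 2) + 152*w**3 - 1410*w**2*sqrt(3*w - 2) + 1350*w*sqrt(3*w - 2) + 94*w - 900*sqrt(3*w - 2))/(18*w**6 + 38*w**4 + 47*w**2 + 30) = f(w).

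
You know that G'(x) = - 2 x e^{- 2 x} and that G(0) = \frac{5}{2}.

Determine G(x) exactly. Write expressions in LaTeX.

G(x) = \frac{\left(2 x + 1\right) e^{- 2 x}}{2} + 2

Recognize the product-rule pattern: G'(x) = u'v + uv' with u = x + \frac{1}{2}, v = e^{- 2 x}, so integration by parts undoes it.
A general antiderivative is \frac{\left(2 x + 1\right) e^{- 2 x}}{2} + C.
The condition gives C = \frac{5}{2} - (\frac{1}{2}) = 2.
So G(x) = \frac{\left(2 x + 1\right) e^{- 2 x}}{2} + 2.
Check: d/dx[\frac{\left(2 x + 1\right) e^{- 2 x}}{2} + 2] = - 2 x e^{- 2 x} = G'(x).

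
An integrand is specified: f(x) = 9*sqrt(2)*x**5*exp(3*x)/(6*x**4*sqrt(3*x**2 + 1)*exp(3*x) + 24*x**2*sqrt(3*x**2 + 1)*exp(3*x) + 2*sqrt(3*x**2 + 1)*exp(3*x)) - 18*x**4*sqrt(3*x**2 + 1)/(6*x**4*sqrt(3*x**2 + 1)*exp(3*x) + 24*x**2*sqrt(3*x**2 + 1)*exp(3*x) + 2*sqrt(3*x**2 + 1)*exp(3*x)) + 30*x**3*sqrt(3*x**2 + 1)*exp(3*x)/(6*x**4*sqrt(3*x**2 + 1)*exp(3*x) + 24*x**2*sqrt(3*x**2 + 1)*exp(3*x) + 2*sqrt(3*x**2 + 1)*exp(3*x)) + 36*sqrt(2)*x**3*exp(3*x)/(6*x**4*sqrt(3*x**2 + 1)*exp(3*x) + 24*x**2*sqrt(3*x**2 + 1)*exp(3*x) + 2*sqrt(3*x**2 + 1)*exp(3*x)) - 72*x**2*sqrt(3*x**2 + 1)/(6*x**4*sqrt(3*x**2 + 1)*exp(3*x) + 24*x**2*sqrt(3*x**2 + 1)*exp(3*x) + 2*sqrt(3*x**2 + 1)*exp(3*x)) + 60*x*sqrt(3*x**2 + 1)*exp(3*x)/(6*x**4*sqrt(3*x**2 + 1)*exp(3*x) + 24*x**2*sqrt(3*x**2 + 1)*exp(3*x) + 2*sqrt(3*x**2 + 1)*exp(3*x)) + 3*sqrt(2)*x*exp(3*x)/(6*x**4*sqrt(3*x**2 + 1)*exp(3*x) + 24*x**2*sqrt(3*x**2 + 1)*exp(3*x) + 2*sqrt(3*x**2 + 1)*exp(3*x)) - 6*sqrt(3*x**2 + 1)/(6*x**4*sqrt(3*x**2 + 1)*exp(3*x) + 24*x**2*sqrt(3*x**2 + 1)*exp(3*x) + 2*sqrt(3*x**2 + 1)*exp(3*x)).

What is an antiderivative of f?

An antiderivative is F(x) = (2*sqrt(2)*sqrt(3*x**2 + 1)*exp(3*x) + 5*exp(3*x)*log(x**4 + 4*x**2 + 1/3) + 4)*exp(-3*x)/4.

Integrate term by term and add the pieces.
Check: d/dx[(2*sqrt(2)*sqrt(3*x**2 + 1)*exp(3*x) + 5*exp(3*x)*log(x**4 + 4*x**2 + 1/3) + 4)*exp(-3*x)/4] = (9*sqrt(2)*x**5*exp(3*x) - 18*x**4*sqrt(3*x**2 + 1) + 30*x**3*sqrt(3*x**2 + 1)*exp(3*x) + 36*sqrt(2)*x**3*exp(3*x) - 72*x**2*sqrt(3*x**2 + 1) + 60*x*sqrt(3*x**2 + 1)*exp(3*x) + 3*sqrt(2)*x*exp(3*x) - 6*sqrt(3*x**2 + 1))/(6*x**4*sqrt(3*x**2 + 1)*exp(3*x) + 24*x**2*sqrt(3*x**2 + 1)*exp(3*x) + 2*sqrt(3*x**2 + 1)*exp(3*x)), which equals f(x).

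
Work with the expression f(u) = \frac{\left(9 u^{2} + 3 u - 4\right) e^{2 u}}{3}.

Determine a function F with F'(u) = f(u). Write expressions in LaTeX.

An antiderivative is F(u) = \frac{\left(9 u^{2} - 6 u - 1\right) e^{2 u}}{6}.

f has the shape v'r + vr' for v = \frac{3 u^{2}}{2} - u - \frac{1}{6} and r = e^{2 u} — it is the derivative of the product v*r.
Check: d/du[\frac{\left(9 u^{2} - 6 u - 1\right) e^{2 u}}{6}] = 3 u^{2} e^{2 u} + u e^{2 u} - \frac{4 e^{2 u}}{3}, which equals f(u).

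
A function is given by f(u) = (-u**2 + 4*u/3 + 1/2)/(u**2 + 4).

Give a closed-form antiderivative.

An antiderivative is F(u) = -u + 2*log(u**2 + 4)/3 + 9*atan(u/2)/4.

Whatever form F(u) takes, F'(u) = f(u) is non-negotiable.
Check: d/du[-u + 2*log(u**2 + 4)/3 + 9*atan(u/2)/4] = (-6*u**2 + 8*u + 3)/(6*u**2 + 24), which equals f(u).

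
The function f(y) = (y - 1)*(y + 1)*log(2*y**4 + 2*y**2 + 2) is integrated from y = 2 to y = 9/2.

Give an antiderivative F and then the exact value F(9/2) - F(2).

Antiderivative: F(y) = (6*y**3*log(2*y**4 + 2*y**2 + 2) - 8*y**3 - 18*y*log(2*y**4 + 2*y**2 + 2) + 84*y + 15*log(y**2 - y + 1) - 15*log(y**2 + y + 1) - 18*sqrt(3)*atan(2*sqrt(3)*y/3 - sqrt(3)/3) - 18*sqrt(3)*atan(2*sqrt(3)*y/3 + sqrt(3)/3))/18; value = -455/18 - 5*log(103/4)/6 - 2*log(42)/3 - sqrt(3)*atan(10*sqrt(3)/3) - sqrt(3)*atan(8*sqrt(3)/3) - 5*log(3)/6 + 5*log(7)/6 + sqrt(3)*pi/3 + sqrt(3)*atan(5*sqrt(3)/3) + 5*log(67/4)/6 + 207*log(6901/8)/8

A candidate is checked by its d/dy: the result must match f(y).
F(y) = (6*y**3*log(2*y**4 + 2*y**2 + 2) - 8*y**3 - 18*y*log(2*y**4 + 2*y**2 + 2) + 84*y + 15*log(y**2 - y + 1) - 15*log(y**2 + y + 1) - 18*sqrt(3)*atan(2*sqrt(3)*y/3 - sqrt(3)/3) - 18*sqrt(3)*atan(2*sqrt(3)*y/3 + sqrt(3)/3))/18 is an antiderivative of f.
Check: d/dy[(6*y**3*log(2*y**4 + 2*y**2 + 2) - 8*y**3 - 18*y*log(2*y**4 + 2*y**2 + 2) + 84*y + 15*log(y**2 - y + 1) - 15*log(y**2 + y + 1) - 18*sqrt(3)*atan(2*sqrt(3)*y/3 - sqrt(3)/3) - 18*sqrt(3)*atan(2*sqrt(3)*y/3 + sqrt(3)/3))/18] = y**2*log(y**4 + y**2 + 1) + y**2*log(2) - log(y**4 + y**2 + 1) - log(2), which equals f(y).
F(9/2) = -39/2 - 5*log(103/4)/6 - sqrt(3)*atan(10*sqrt(3)/3) - sqrt(3)*atan(8*sqrt(3)/3) + 5*log(67/4)/6 + 207*log(6901/8)/8; F(2) = -sqrt(3)*atan(5*sqrt(3)/3) - sqrt(3)*pi/3 - 5*log(7)/6 + 5*log(3)/6 + 2*log(42)/3 + 52/9.
Integral = F(9/2) - F(2) = -455/18 - 5*log(103/4)/6 - 2*log(42)/3 - sqrt(3)*atan(10*sqrt(3)/3) - sqrt(3)*atan(8*sqrt(3)/3) - 5*log(3)/6 + 5*log(7)/6 + sqrt(3)*pi/3 + sqrt(3)*atan(5*sqrt(3)/3) + 5*log(67/4)/6 + 207*log(6901/8)/8.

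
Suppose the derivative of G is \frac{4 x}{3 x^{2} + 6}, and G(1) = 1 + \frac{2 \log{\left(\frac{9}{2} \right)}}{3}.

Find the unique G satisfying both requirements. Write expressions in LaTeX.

G(x) = \frac{2 \log{\left(\frac{3 x^{2}}{2} + 3 \right)}}{3} + 1

The substitution u = \frac{3 x^{2}}{2} + 3 works: G'(x) is exactly (dG/du)*(du/dx) for that inner function.
A general antiderivative is \frac{2 \log{\left(\frac{3 x^{2}}{2} + 3 \right)}}{3} + C.
The condition gives C = 1 + \frac{2 \log{\left(\frac{9}{2} \right)}}{3} - (\frac{2 \log{\left(\frac{9}{2} \right)}}{3}) = 1.
So G(x) = \frac{2 \log{\left(\frac{3 x^{2}}{2} + 3 \right)}}{3} + 1.
Check: d/dx[\frac{2 \log{\left(\frac{3 x^{2}}{2} + 3 \right)}}{3} + 1] = \frac{4 x}{3 x^{2} + 6} = G'(x).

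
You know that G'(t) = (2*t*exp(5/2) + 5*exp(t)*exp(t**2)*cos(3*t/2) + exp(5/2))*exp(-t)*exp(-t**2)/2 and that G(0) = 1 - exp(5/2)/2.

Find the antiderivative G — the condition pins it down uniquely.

G(t) = (10*exp(-5/2)*exp(t)*exp(t**2)*sin(3*t/2) + 6*exp(-5/2)*exp(t)*exp(t**2) - 3)*exp(5/2)*exp(-t)*exp(-t**2)/6

For G(t) to be correct, d/dt[G] must agree with the stated G'(t) identically.
A general antiderivative is -exp(-t**2 - t + 5/2)/2 + 5*sin(3*t/2)/3 + C.
The condition gives C = 1 - exp(5/2)/2 - (-exp(5/2)/2) = 1.
So G(t) = (10*exp(-5/2)*exp(t)*exp(t**2)*sin(3*t/2) + 6*exp(-5/2)*exp(t)*exp(t**2) - 3)*exp(5/2)*exp(-t)*exp(-t**2)/6.
Check: d/dt[(10*exp(-5/2)*exp(t)*exp(t**2)*sin(3*t/2) + 6*exp(-5/2)*exp(t)*exp(t**2) - 3)*exp(5/2)*exp(-t)*exp(-t**2)/6] = (2*t*exp(5) + 5*exp(5/2)*exp(t)*exp(t**2)*cos(3*t/2) + exp(5))*exp(-5/2)*exp(-t)*exp(-t**2)/2, which equals G'(t).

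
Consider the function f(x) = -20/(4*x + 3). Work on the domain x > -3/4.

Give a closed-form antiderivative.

An antiderivative is F(x) = -5*log(4*x + 3).

A candidate is checked by its d/dx: the result must match f(x).
Check: d/dx[-5*log(4*x + 3)] = -20/(4*x + 3) = f(x).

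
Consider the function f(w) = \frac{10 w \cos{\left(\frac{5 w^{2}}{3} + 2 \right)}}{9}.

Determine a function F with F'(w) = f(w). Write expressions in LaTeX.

An antiderivative is F(w) = \frac{\sin{\left(\frac{5 w^{2}}{3} + 2 \right)}}{3}.

f matches the chain-rule pattern g'(h)*h' with inner function h(w) = \frac{5 w^{2}}{3} + 2; substituting u = h(w) collapses the integral.
Check: d/dw[\frac{\sin{\left(\frac{5 w^{2}}{3} + 2 \right)}}{3}] = \frac{10 w \cos{\left(\frac{5 w^{2}}{3} + 2 \right)}}{9} = f(w).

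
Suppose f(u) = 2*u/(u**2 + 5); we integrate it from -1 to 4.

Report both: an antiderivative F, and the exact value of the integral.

Antiderivative: F(u) = log(u**2 + 5); value = -log(6) + log(21)

The substitution w = u**2 + 5 works: f is exactly (dF/dw)*(dw/du) for that inner function.
F(u) = log(u**2 + 5) is an antiderivative of f.
Check: d/du[log(u**2 + 5)] = 2*u/(u**2 + 5) = f(u).
F(4) = log(21); F(-1) = log(6).
Integral = F(4) - F(-1) = -log(6) + log(21).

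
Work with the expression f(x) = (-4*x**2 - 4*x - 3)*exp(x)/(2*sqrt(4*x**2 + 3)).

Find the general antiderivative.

f has the shape u'v + uv' for u = -sqrt(4*x**2 + 3)/2 and v = exp(x) — it is the derivative of the product u*v.
Check: d/dx[-sqrt(4*x**2 + 3)*exp(x)/2] = (-4*x**2*exp(x) - 4*x*exp(x) - 3*exp(x))/(2*sqrt(4*x**2 + 3)), which equals f(x).

F(x) = -sqrt(4*x**2 + 3)*exp(x)/2 + C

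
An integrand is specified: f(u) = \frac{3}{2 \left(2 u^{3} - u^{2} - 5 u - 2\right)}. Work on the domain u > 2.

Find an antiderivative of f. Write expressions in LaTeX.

An antiderivative is F(u) = \frac{\log{\left(u - 2 \right)}}{10} - \frac{3 \log{\left(u + \frac{1}{2} \right)}}{5} + \frac{\log{\left(u + 1 \right)}}{2}.

Factor the denominator (2 \left(u - 2\right) \left(u + 1\right) \left(2 u + 1\right)) and decompose: f = - \frac{6}{5 \left(2 u + 1\right)} + \frac{1}{2 \left(u + 1\right)} + \frac{1}{10 \left(u - 2\right)}; each piece integrates to a log, atan, or power term.
Check: d/du[\frac{\log{\left(u - 2 \right)}}{10} - \frac{3 \log{\left(u + \frac{1}{2} \right)}}{5} + \frac{\log{\left(u + 1 \right)}}{2}] = \frac{3}{4 u^{3} - 2 u^{2} - 10 u - 4}, which equals f(u).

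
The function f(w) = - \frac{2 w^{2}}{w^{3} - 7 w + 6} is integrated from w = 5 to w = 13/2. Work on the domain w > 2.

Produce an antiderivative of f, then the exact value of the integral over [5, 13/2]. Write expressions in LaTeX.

Antiderivative: F(w) = - \frac{8 \log{\left(w - 2 \right)}}{5} + \frac{\log{\left(w - 1 \right)}}{2} - \frac{9 \log{\left(w + 3 \right)}}{10}; value = - \frac{8 \log{\left(\frac{9}{2} \right)}}{5} - \frac{9 \log{\left(\frac{19}{2} \right)}}{10} - \frac{\log{\left(4 \right)}}{2} + \frac{\log{\left(\frac{11}{2} \right)}}{2} + \frac{8 \log{\left(3 \right)}}{5} + \frac{9 \log{\left(8 \right)}}{10}

Factor the denominator (\left(w - 2\right) \left(w - 1\right) \left(w + 3\right)) and decompose: f = - \frac{9}{10 \left(w + 3\right)} + \frac{1}{2 \left(w - 1\right)} - \frac{8}{5 \left(w - 2\right)}; each piece integrates to a log, atan, or power term.
F(w) = - \frac{8 \log{\left(w - 2 \right)}}{5} + \frac{\log{\left(w - 1 \right)}}{2} - \frac{9 \log{\left(w + 3 \right)}}{10} is an antiderivative of f.
Check: d/dw[- \frac{8 \log{\left(w - 2 \right)}}{5} + \frac{\log{\left(w - 1 \right)}}{2} - \frac{9 \log{\left(w + 3 \right)}}{10}] = - \frac{2 w^{2}}{w^{3} - 7 w + 6} = f(w).
F(13/2) = - \frac{8 \log{\left(\frac{9}{2} \right)}}{5} - \frac{9 \log{\left(\frac{19}{2} \right)}}{10} + \frac{\log{\left(\frac{11}{2} \right)}}{2}; F(5) = - \frac{9 \log{\left(8 \right)}}{10} - \frac{8 \log{\left(3 \right)}}{5} + \frac{\log{\left(4 \right)}}{2}.
Integral = F(13/2) - F(5) = - \frac{8 \log{\left(\frac{9}{2} \right)}}{5} - \frac{9 \log{\left(\frac{19}{2} \right)}}{10} - \frac{\log{\left(4 \right)}}{2} + \frac{\log{\left(\frac{11}{2} \right)}}{2} + \frac{8 \log{\left(3 \right)}}{5} + \frac{9 \log{\left(8 \right)}}{10}.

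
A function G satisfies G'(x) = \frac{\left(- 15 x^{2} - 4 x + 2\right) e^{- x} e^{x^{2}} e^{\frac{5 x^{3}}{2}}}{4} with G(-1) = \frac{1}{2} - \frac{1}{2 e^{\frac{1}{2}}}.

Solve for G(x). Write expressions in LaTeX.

G(x) = \frac{1}{2} - \frac{e^{- x} e^{x^{2}} e^{\frac{5 x^{3}}{2}}}{2}

G'(x) matches the chain-rule pattern g'(h)*h' with inner function h(x) = \frac{5 x^{3}}{2} + x^{2} - x; substituting u = h(x) collapses the integral.
A general antiderivative is - \frac{e^{\frac{5 x^{3}}{2} + x^{2} - x}}{2} + C.
The condition gives C = \frac{1}{2} - \frac{1}{2 e^{\frac{1}{2}}} - (- \frac{1}{2 e^{\frac{1}{2}}}) = \frac{1}{2}.
So G(x) = \frac{1}{2} - \frac{e^{- x} e^{x^{2}} e^{\frac{5 x^{3}}{2}}}{2}.
Check: d/dx[\frac{1}{2} - \frac{e^{- x} e^{x^{2}} e^{\frac{5 x^{3}}{2}}}{2}] = \frac{\left(- 15 x^{2} e^{x^{2}} e^{\frac{5 x^{3}}{2}} - 4 x e^{x^{2}} e^{\frac{5 x^{3}}{2}} + 2 e^{x^{2}} e^{\frac{5 x^{3}}{2}}\right) e^{- x}}{4}, which equals G'(x).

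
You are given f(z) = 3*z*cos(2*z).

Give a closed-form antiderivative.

An antiderivative is F(z) = 3*z*sin(2*z)/2 + 3*cos(2*z)/4.

A first test for any F(z): its z-derivative must equal f(z) identically.
Check: d/dz[3*z*sin(2*z)/2 + 3*cos(2*z)/4] = 3*z*cos(2*z) = f(z).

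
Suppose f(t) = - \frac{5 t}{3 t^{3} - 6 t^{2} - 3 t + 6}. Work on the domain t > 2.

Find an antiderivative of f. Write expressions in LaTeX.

Factor the denominator (3 \left(t - 2\right) \left(t - 1\right) \left(t + 1\right)) and decompose: f = \frac{5}{18 \left(t + 1\right)} + \frac{5}{6 \left(t - 1\right)} - \frac{10}{9 \left(t - 2\right)}; each piece integrates to a log, atan, or power term.
Check: d/dt[- \frac{10 \log{\left(t - 2 \right)}}{9} + \frac{5 \log{\left(t - 1 \right)}}{6} + \frac{5 \log{\left(t + 1 \right)}}{18}] = - \frac{5 t}{3 t^{3} - 6 t^{2} - 3 t + 6} = f(t).

An antiderivative is F(t) = - \frac{10 \log{\left(t - 2 \right)}}{9} + \frac{5 \log{\left(t - 1 \right)}}{6} + \frac{5 \log{\left(t + 1 \right)}}{18}.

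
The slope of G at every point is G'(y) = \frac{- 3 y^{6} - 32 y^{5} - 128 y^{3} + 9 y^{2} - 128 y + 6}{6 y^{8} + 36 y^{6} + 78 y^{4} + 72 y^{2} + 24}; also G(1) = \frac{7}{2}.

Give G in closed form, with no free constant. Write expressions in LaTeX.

A first test for any G(y): its y-derivative must equal the given G'(y).
A general antiderivative is \frac{y}{2 \left(y^{2} + 2\right)} + \frac{4}{3 \left(\frac{y^{2}}{2} + \frac{1}{2}\right)} + C.
The condition gives C = \frac{7}{2} - (\frac{3}{2}) = 2.
So G(y) = \frac{16 y^{2} + 3 y \left(y^{2} + 1\right) + 12 \left(y^{2} + 1\right) \left(y^{2} + 2\right) + 32}{6 \left(y^{2} + 1\right) \left(y^{2} + 2\right)}.
Check: d/dy[\frac{16 y^{2} + 3 y \left(y^{2} + 1\right) + 12 \left(y^{2} + 1\right) \left(y^{2} + 2\right) + 32}{6 \left(y^{2} + 1\right) \left(y^{2} + 2\right)}] = \frac{- 3 y^{6} - 32 y^{5} - 128 y^{3} + 9 y^{2} - 128 y + 6}{6 y^{8} + 36 y^{6} + 78 y^{4} + 72 y^{2} + 24} = G'(y).

G(y) = \frac{16 y^{2} + 3 y \left(y^{2} + 1\right) + 12 \left(y^{2} + 1\right) \left(y^{2} + 2\right) + 32}{6 \left(y^{2} + 1\right) \left(y^{2} + 2\right)}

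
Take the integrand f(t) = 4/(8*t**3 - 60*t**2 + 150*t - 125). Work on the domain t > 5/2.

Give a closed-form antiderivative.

Recover f(t) by differentiating a candidate F(t); any mismatch rules it out.
Check: d/dt[-1/(2*t - 5)**2] = 4/(8*t**3 - 60*t**2 + 150*t - 125) = f(t).

An antiderivative is F(t) = -1/(2*t - 5)**2.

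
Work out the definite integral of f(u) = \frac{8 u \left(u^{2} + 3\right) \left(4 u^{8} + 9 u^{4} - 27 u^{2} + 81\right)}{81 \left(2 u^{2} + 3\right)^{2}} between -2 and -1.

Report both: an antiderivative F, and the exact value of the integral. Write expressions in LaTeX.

Antiderivative: F(u) = \frac{u^{8} \left(2 u^{2} + 3\right) - 486}{81 \left(2 u^{2} + 3\right)}; value = - \frac{5647}{1485}

Any candidate F(u) must reproduce f(u) exactly when differentiated.
F(u) = \frac{u^{8} \left(2 u^{2} + 3\right) - 486}{81 \left(2 u^{2} + 3\right)} is an antiderivative of f.
Check: d/du[\frac{u^{8} \left(2 u^{2} + 3\right) - 486}{81 \left(2 u^{2} + 3\right)}] = \frac{32 u^{11} + 96 u^{9} + 72 u^{7} + 1944 u}{324 u^{4} + 972 u^{2} + 729}, which equals f(u).
F(-1) = - \frac{481}{405}; F(-2) = \frac{2330}{891}.
Integral = F(-1) - F(-2) = - \frac{5647}{1485}.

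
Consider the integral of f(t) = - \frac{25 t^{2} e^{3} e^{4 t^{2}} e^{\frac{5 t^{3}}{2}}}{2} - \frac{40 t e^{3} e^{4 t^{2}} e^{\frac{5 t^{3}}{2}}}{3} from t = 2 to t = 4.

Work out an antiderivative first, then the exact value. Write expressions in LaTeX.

f matches the chain-rule pattern g'(h)*h' with inner function h(t) = \frac{5 t^{3}}{2} + 4 t^{2} + 3; substituting u = h(t) collapses the integral.
F(t) = - \frac{5 e^{3} e^{4 t^{2}} e^{\frac{5 t^{3}}{2}}}{3} is an antiderivative of f.
Check: d/dt[- \frac{5 e^{3} e^{4 t^{2}} e^{\frac{5 t^{3}}{2}}}{3}] = - \frac{25 t^{2} e^{3} e^{4 t^{2}} e^{\frac{5 t^{3}}{2}}}{2} - \frac{40 t e^{3} e^{4 t^{2}} e^{\frac{5 t^{3}}{2}}}{3} = f(t).
F(4) = - \frac{5 e^{227}}{3}; F(2) = - \frac{5 e^{39}}{3}.
Integral = F(4) - F(2) = - \frac{5 e^{227}}{3} + \frac{5 e^{39}}{3}.

Antiderivative: F(t) = - \frac{5 e^{3} e^{4 t^{2}} e^{\frac{5 t^{3}}{2}}}{3}; value = - \frac{5 e^{227}}{3} + \frac{5 e^{39}}{3}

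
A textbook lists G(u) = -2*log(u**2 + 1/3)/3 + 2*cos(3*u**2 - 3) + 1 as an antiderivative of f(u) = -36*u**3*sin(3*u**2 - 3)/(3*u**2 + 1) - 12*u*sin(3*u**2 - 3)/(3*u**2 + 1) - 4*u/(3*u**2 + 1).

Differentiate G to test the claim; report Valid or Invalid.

d/du[G] = (-36*u**3*sin(3*u**2 - 3) - 12*u*sin(3*u**2 - 3) - 4*u)/(3*u**2 + 1)
This equals f(u) exactly, so the claim holds.

Valid: G'(u) = f(u).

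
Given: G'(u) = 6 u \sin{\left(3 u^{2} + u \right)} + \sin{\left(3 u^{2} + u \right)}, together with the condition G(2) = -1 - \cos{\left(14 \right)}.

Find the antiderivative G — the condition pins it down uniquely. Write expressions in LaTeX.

The substitution w = 3 u^{2} + u works: G'(u) is exactly (dG/dw)*(dw/du) for that inner function.
A general antiderivative is - \cos{\left(3 u^{2} + u \right)} + C.
The condition gives C = -1 - \cos{\left(14 \right)} - (- \cos{\left(14 \right)}) = -1.
So G(u) = - \cos{\left(3 u^{2} + u \right)} - 1.
Check: d/du[- \cos{\left(3 u^{2} + u \right)} - 1] = 6 u \sin{\left(3 u^{2} + u \right)} + \sin{\left(3 u^{2} + u \right)} = G'(u).

G(u) = - \cos{\left(3 u^{2} + u \right)} - 1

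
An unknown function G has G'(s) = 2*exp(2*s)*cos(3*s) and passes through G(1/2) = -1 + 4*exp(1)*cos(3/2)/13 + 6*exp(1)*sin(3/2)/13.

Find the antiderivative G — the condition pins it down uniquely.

G(s) = 6*exp(2*s)*sin(3*s)/13 + 4*exp(2*s)*cos(3*s)/13 - 1

Check a candidate G(s) by differentiating: d/ds[G] must match the given G'(s).
A general antiderivative is 6*exp(2*s)*sin(3*s)/13 + 4*exp(2*s)*cos(3*s)/13 + C.
The condition gives C = -1 + 4*exp(1)*cos(3/2)/13 + 6*exp(1)*sin(3/2)/13 - (4*exp(1)*cos(3/2)/13 + 6*exp(1)*sin(3/2)/13) = -1.
So G(s) = 6*exp(2*s)*sin(3*s)/13 + 4*exp(2*s)*cos(3*s)/13 - 1.
Check: d/ds[6*exp(2*s)*sin(3*s)/13 + 4*exp(2*s)*cos(3*s)/13 - 1] = 2*exp(2*s)*cos(3*s) = G'(s).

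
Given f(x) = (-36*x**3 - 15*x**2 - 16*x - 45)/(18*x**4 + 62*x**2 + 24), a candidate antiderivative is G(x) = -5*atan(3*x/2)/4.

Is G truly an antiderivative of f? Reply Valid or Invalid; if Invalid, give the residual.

Invalid: d/dx[G] - f = 2*x/(x**2 + 3), which is not 0.

d/dx[G] = -15/(18*x**2 + 8)
d/dx[G] - f(x) = 2*x/(x**2 + 3) != 0.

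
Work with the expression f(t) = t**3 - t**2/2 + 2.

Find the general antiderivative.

Integrate term by term and add the pieces.
Check: d/dt[t*(3*t**3 - 2*t**2 + 24)/12] = t**3 - t**2/2 + 2 = f(t).

F(t) = t*(3*t**3 - 2*t**2 + 24)/12 + C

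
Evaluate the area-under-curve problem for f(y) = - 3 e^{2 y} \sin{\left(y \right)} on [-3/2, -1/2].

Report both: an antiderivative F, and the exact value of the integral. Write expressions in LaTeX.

Since d/dy undoes antidifferentiation here, F'(y) = f(y) is required of F(y).
F(y) = \frac{3 \left(- 2 \sin{\left(y \right)} + \cos{\left(y \right)}\right) e^{2 y}}{5} is an antiderivative of f.
Check: d/dy[\frac{3 \left(- 2 \sin{\left(y \right)} + \cos{\left(y \right)}\right) e^{2 y}}{5}] = - 3 e^{2 y} \sin{\left(y \right)} = f(y).
F(-1/2) = \frac{3 \cos{\left(\frac{1}{2} \right)}}{5 e} + \frac{6 \sin{\left(\frac{1}{2} \right)}}{5 e}; F(-3/2) = \frac{3 \cos{\left(\frac{3}{2} \right)}}{5 e^{3}} + \frac{6 \sin{\left(\frac{3}{2} \right)}}{5 e^{3}}.
Integral = F(-1/2) - F(-3/2) = - \frac{6 \sin{\left(\frac{3}{2} \right)}}{5 e^{3}} - \frac{3 \cos{\left(\frac{3}{2} \right)}}{5 e^{3}} + \frac{3 \cos{\left(\frac{1}{2} \right)}}{5 e} + \frac{6 \sin{\left(\frac{1}{2} \right)}}{5 e}.

Antiderivative: F(y) = \frac{3 \left(- 2 \sin{\left(y \right)} + \cos{\left(y \right)}\right) e^{2 y}}{5}; value = - \frac{6 \sin{\left(\frac{3}{2} \right)}}{5 e^{3}} - \frac{3 \cos{\left(\frac{3}{2} \right)}}{5 e^{3}} + \frac{3 \cos{\left(\frac{1}{2} \right)}}{5 e} + \frac{6 \sin{\left(\frac{1}{2} \right)}}{5 e}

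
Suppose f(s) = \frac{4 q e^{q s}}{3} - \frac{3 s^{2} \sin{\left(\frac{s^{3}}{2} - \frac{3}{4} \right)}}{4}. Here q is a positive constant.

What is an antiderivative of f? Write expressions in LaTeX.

An antiderivative is F(s) = \frac{8 e^{q s} + 3 \cos{\left(\frac{s^{3}}{2} - \frac{3}{4} \right)}}{6}.

The integrand splits into summands that can be handled one at a time.
Check: d/ds[\frac{8 e^{q s} + 3 \cos{\left(\frac{s^{3}}{2} - \frac{3}{4} \right)}}{6}] = \frac{4 q e^{q s}}{3} - \frac{3 s^{2} \sin{\left(\frac{s^{3}}{2} - \frac{3}{4} \right)}}{4} = f(s).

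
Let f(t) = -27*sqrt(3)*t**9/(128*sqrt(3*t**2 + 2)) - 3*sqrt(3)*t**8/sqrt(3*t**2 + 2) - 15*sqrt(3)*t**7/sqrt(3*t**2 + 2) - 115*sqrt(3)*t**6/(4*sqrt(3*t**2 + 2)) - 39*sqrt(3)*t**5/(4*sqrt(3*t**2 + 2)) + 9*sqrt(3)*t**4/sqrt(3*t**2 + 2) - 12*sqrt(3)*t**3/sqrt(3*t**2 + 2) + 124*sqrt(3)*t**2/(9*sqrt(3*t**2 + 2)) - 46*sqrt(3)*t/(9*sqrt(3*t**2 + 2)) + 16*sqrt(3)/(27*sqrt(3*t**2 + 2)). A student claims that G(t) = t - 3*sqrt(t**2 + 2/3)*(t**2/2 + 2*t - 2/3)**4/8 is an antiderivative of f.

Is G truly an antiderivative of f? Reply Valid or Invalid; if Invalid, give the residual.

Invalid: d/dt[G] - f = 1, which is not 0.

d/dt[G] = sqrt(3)*(-729*t**9 - 10368*t**8 - 51840*t**7 - 99360*t**6 - 33696*t**5 + 31104*t**4 - 41472*t**3 + 47616*t**2 - 17664*t + 1152*sqrt(3)*sqrt(3*t**2 + 2) + 2048)/(3456*sqrt(3*t**2 + 2))
d/dt[G] - f(t) = 1 != 0.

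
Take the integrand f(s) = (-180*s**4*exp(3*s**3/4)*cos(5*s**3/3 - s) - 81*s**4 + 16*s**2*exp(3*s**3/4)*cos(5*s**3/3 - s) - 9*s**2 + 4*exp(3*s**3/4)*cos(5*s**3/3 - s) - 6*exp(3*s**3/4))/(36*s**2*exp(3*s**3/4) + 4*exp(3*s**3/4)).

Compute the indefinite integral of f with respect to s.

Since d/ds undoes antidifferentiation here, F'(s) = f(s) is required of F(s).
Check: d/ds[-(2*exp(3*s**3/4)*sin(5*s**3/3 - s) + exp(3*s**3/4)*atan(3*s) - 2)*exp(-3*s**3/4)/2] = (-180*s**4*exp(3*s**3/4)*cos(5*s**3/3 - s) - 81*s**4 + 16*s**2*exp(3*s**3/4)*cos(5*s**3/3 - s) - 9*s**2 + 4*exp(3*s**3/4)*cos(5*s**3/3 - s) - 6*exp(3*s**3/4))/(36*s**2*exp(3*s**3/4) + 4*exp(3*s**3/4)) = f(s).

F(s) = -(2*exp(3*s**3/4)*sin(5*s**3/3 - s) + exp(3*s**3/4)*atan(3*s) - 2)*exp(-3*s**3/4)/2 + C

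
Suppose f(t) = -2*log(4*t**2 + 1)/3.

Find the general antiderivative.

A candidate is checked by its d/dt: the result must match f(t).
Check: d/dt[-2*t*log(4*t**2 + 1)/3 + 4*t/3 - 2*atan(2*t)/3] = -2*log(4*t**2 + 1)/3 = f(t).

F(t) = -2*t*log(4*t**2 + 1)/3 + 4*t/3 - 2*atan(2*t)/3 + C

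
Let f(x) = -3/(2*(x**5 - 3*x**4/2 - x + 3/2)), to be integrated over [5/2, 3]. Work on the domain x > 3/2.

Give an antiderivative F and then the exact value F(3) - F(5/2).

The denominator factors as (x - 1)*(x + 1)*(2*x - 3)*(x**2 + 1); partial fractions split f into directly integrable pieces: -3*(2*x + 3)/(26*(x**2 + 1)) - 48/(65*(2*x - 3)) - 3/(20*(x + 1)) + 3/(4*(x - 1)).
F(x) = -24*log(x - 3/2)/65 + 3*log(x - 1)/4 - 3*log(x + 1)/20 - 3*log(x**2 + 1)/26 - 9*atan(x)/26 is an antiderivative of f.
Check: d/dx[-24*log(x - 3/2)/65 + 3*log(x - 1)/4 - 3*log(x + 1)/20 - 3*log(x**2 + 1)/26 - 9*atan(x)/26] = -3/(2*x**5 - 3*x**4 - 2*x + 3), which equals f(x).
F(3) = -9*atan(3)/26 - 3*log(10)/26 - 3*log(4)/20 - 24*log(3/2)/65 + 3*log(2)/4; F(5/2) = -9*atan(5/2)/26 - 3*log(29/4)/26 - 3*log(7/2)/20 + 3*log(3/2)/4.
Integral = F(3) - F(5/2) = -291*log(3/2)/260 - 9*atan(3)/26 - 3*log(10)/26 - 3*log(4)/20 + 3*log(7/2)/20 + 3*log(29/4)/26 + 9*atan(5/2)/26 + 3*log(2)/4.

Antiderivative: F(x) = -24*log(x - 3/2)/65 + 3*log(x - 1)/4 - 3*log(x + 1)/20 - 3*log(x**2 + 1)/26 - 9*atan(x)/26; value = -291*log(3/2)/260 - 9*atan(3)/26 - 3*log(10)/26 - 3*log(4)/20 + 3*log(7/2)/20 + 3*log(29/4)/26 + 9*atan(5/2)/26 + 3*log(2)/4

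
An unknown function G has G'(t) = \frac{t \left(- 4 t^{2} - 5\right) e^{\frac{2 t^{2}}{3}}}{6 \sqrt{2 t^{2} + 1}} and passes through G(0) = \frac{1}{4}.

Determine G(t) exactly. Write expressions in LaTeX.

G(t) = - \frac{\sqrt{2 t^{2} + 1} e^{\frac{2 t^{2}}{3}}}{4} + \frac{1}{2}

G'(t) has the shape u'v + uv' for u = - \frac{\sqrt{2 t^{2} + 1}}{4} and v = e^{\frac{2 t^{2}}{3}} — it is the derivative of the product u*v.
A general antiderivative is - \frac{\sqrt{2 t^{2} + 1} e^{\frac{2 t^{2}}{3}}}{4} + C.
The condition gives C = \frac{1}{4} - (- \frac{1}{4}) = \frac{1}{2}.
So G(t) = - \frac{\sqrt{2 t^{2} + 1} e^{\frac{2 t^{2}}{3}}}{4} + \frac{1}{2}.
Check: d/dt[- \frac{\sqrt{2 t^{2} + 1} e^{\frac{2 t^{2}}{3}}}{4} + \frac{1}{2}] = \frac{- 4 t^{3} e^{\frac{2 t^{2}}{3}} - 5 t e^{\frac{2 t^{2}}{3}}}{6 \sqrt{2 t^{2} + 1}}, which equals G'(t).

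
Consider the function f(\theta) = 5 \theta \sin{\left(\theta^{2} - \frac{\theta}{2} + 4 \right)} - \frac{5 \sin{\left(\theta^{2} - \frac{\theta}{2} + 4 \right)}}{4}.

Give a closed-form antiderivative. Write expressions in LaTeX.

f matches the chain-rule pattern g'(h)*h' with inner function h(\theta) = \theta^{2} - \frac{\theta}{2} + 4; substituting u = h(\theta) collapses the integral.
Check: d/d\theta[- \frac{5 \cos{\left(\theta^{2} - \frac{\theta}{2} + 4 \right)}}{2}] = 5 \theta \sin{\left(\theta^{2} - \frac{\theta}{2} + 4 \right)} - \frac{5 \sin{\left(\theta^{2} - \frac{\theta}{2} + 4 \right)}}{4} = f(\theta).

An antiderivative is F(\theta) = - \frac{5 \cos{\left(\theta^{2} - \frac{\theta}{2} + 4 \right)}}{2}.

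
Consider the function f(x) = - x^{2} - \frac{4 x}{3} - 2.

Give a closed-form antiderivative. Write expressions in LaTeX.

The integrand splits into summands that can be handled one at a time.
Check: d/dx[- \frac{x^{3}}{3} - \frac{2 x^{2}}{3} - 2 x] = - x^{2} - \frac{4 x}{3} - 2 = f(x).

An antiderivative is F(x) = - \frac{x^{3}}{3} - \frac{2 x^{2}}{3} - 2 x.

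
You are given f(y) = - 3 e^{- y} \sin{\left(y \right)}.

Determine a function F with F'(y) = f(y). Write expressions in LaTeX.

Recover f(y) by differentiating a candidate F(y); any mismatch rules it out.
Check: d/dy[\frac{3 \left(\sin{\left(y \right)} + \cos{\left(y \right)}\right) e^{- y}}{2}] = - 3 e^{- y} \sin{\left(y \right)} = f(y).

An antiderivative is F(y) = \frac{3 \left(\sin{\left(y \right)} + \cos{\left(y \right)}\right) e^{- y}}{2}.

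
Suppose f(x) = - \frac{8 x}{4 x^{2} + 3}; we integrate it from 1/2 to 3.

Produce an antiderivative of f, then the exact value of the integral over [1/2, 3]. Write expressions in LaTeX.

f matches the chain-rule pattern g'(h)*h' with inner function h(x) = 2 x^{2} + \frac{3}{2}; substituting u = h(x) collapses the integral.
F(x) = - \log{\left(2 x^{2} + \frac{3}{2} \right)} is an antiderivative of f.
Check: d/dx[- \log{\left(2 x^{2} + \frac{3}{2} \right)}] = - \frac{8 x}{4 x^{2} + 3} = f(x).
F(3) = - \log{\left(\frac{39}{2} \right)}; F(1/2) = - \log{\left(2 \right)}.
Integral = F(3) - F(1/2) = - \log{\left(\frac{39}{2} \right)} + \log{\left(2 \right)}.

Antiderivative: F(x) = - \log{\left(2 x^{2} + \frac{3}{2} \right)}; value = - \log{\left(\frac{39}{2} \right)} + \log{\left(2 \right)}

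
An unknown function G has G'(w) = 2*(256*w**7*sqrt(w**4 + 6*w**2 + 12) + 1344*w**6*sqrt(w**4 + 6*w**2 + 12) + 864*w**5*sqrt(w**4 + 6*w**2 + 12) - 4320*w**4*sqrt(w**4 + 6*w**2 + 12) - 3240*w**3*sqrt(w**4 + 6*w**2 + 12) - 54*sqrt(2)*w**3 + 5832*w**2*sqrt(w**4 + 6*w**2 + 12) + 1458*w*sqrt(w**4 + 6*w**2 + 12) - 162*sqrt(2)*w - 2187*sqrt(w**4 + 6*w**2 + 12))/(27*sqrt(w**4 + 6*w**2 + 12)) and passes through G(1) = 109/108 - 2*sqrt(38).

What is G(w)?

Since d/dw undoes antidifferentiation here, G(w) must give back the stated G'(w).
A general antiderivative is 3*(4*w**2/3 + 2*w - 3)**4/4 - 4*sqrt(w**4/2 + 3*w**2 + 6) + C.
The condition gives C = 109/108 - 2*sqrt(38) - (1/108 - 2*sqrt(38)) = 1.
So G(w) = 3*(4*w**2/3 + 2*w - 3)**4/4 - 4*sqrt(w**4/2 + 3*w**2 + 6) + 1.
Check: d/dw[3*(4*w**2/3 + 2*w - 3)**4/4 - 4*sqrt(w**4/2 + 3*w**2 + 6) + 1] = (512*w**7*sqrt(w**4 + 6*w**2 + 12) + 2688*w**6*sqrt(w**4 + 6*w**2 + 12) + 1728*w**5*sqrt(w**4 + 6*w**2 + 12) - 8640*w**4*sqrt(w**4 + 6*w**2 + 12) - 6480*w**3*sqrt(w**4 + 6*w**2 + 12) - 108*sqrt(2)*w**3 + 11664*w**2*sqrt(w**4 + 6*w**2 + 12) + 2916*w*sqrt(w**4 + 6*w**2 + 12) - 324*sqrt(2)*w - 4374*sqrt(w**4 + 6*w**2 + 12))/(27*sqrt(w**4 + 6*w**2 + 12)), which equals G'(w).

G(w) = 3*(4*w**2/3 + 2*w - 3)**4/4 - 4*sqrt(w**4/2 + 3*w**2 + 6) + 1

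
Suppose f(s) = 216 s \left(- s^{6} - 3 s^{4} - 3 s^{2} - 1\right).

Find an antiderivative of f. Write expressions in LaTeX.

f matches the chain-rule pattern g'(h)*h' with inner function h(s) = - 3 s^{2} - 3; substituting u = h(s) collapses the integral.
Check: d/ds[- 27 s^{8} - 108 s^{6} - 162 s^{4} - 108 s^{2}] = - 216 s^{7} - 648 s^{5} - 648 s^{3} - 216 s, which equals f(s).

An antiderivative is F(s) = - 27 s^{8} - 108 s^{6} - 162 s^{4} - 108 s^{2}.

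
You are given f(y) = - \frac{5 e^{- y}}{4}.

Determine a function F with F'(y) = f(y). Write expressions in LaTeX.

Whatever form F(y) takes, F'(y) = f(y) is non-negotiable.
Check: d/dy[\frac{5 e^{- y}}{4}] = - \frac{5 e^{- y}}{4} = f(y).

An antiderivative is F(y) = \frac{5 e^{- y}}{4}.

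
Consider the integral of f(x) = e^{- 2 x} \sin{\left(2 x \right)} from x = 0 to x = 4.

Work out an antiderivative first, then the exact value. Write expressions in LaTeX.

Antiderivative: F(x) = \frac{\left(- \sin{\left(2 x \right)} - \cos{\left(2 x \right)}\right) e^{- 2 x}}{4}; value = - \frac{\sin{\left(8 \right)}}{4 e^{8}} - \frac{\cos{\left(8 \right)}}{4 e^{8}} + \frac{1}{4}

A candidate is checked by its d/dx: the result must match f(x).
F(x) = \frac{\left(- \sin{\left(2 x \right)} - \cos{\left(2 x \right)}\right) e^{- 2 x}}{4} is an antiderivative of f.
Check: d/dx[\frac{\left(- \sin{\left(2 x \right)} - \cos{\left(2 x \right)}\right) e^{- 2 x}}{4}] = e^{- 2 x} \sin{\left(2 x \right)} = f(x).
F(4) = - \frac{\sin{\left(8 \right)}}{4 e^{8}} - \frac{\cos{\left(8 \right)}}{4 e^{8}}; F(0) = - \frac{1}{4}.
Integral = F(4) - F(0) = - \frac{\sin{\left(8 \right)}}{4 e^{8}} - \frac{\cos{\left(8 \right)}}{4 e^{8}} + \frac{1}{4}.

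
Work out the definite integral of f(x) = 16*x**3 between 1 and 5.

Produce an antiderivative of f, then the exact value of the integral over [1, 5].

Any candidate F(x) must reproduce f(x) exactly when differentiated.
F(x) = 4*x**4 is an antiderivative of f.
Check: d/dx[4*x**4] = 16*x**3 = f(x).
F(5) = 2500; F(1) = 4.
Integral = F(5) - F(1) = 2496.

Antiderivative: F(x) = 4*x**4; value = 2496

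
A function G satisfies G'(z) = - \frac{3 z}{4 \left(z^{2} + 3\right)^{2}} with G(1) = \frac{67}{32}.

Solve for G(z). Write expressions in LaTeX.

G(z) = \frac{16 z^{2} + 51}{8 \left(z^{2} + 3\right)}

The substitution u = 8 z^{2} + 24 works: G'(z) is exactly (dG/du)*(du/dz) for that inner function.
A general antiderivative is \frac{3}{8 z^{2} + 24} + C.
The condition gives C = \frac{67}{32} - (\frac{3}{32}) = 2.
So G(z) = \frac{16 z^{2} + 51}{8 \left(z^{2} + 3\right)}.
Check: d/dz[\frac{16 z^{2} + 51}{8 \left(z^{2} + 3\right)}] = - \frac{3 z}{4 z^{4} + 24 z^{2} + 36}, which equals G'(z).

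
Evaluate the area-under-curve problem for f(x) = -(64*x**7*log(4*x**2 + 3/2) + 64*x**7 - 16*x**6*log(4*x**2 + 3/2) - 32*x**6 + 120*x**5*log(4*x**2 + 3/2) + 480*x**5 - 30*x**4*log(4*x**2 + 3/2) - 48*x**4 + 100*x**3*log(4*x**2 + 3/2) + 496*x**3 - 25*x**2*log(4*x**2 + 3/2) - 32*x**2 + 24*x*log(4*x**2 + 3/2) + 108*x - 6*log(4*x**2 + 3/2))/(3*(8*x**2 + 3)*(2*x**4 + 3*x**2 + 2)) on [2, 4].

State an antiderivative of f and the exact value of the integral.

Antiderivative: F(x) = -2*x**2*log(4*x**2 + 3/2)/3 + x*log(4*x**2 + 3/2)/3 - 2*log(2*x**4 + 3*x**2 + 2); value = -28*log(131/2)/3 - 2*log(562) + 2*log(35/2) + 2*log(46)

Recover f(x) by differentiating a candidate F(x); any mismatch rules it out.
F(x) = -2*x**2*log(4*x**2 + 3/2)/3 + x*log(4*x**2 + 3/2)/3 - 2*log(2*x**4 + 3*x**2 + 2) is an antiderivative of f.
Check: d/dx[-2*x**2*log(4*x**2 + 3/2)/3 + x*log(4*x**2 + 3/2)/3 - 2*log(2*x**4 + 3*x**2 + 2)] = (-64*x**7*log(4*x**2 + 3/2) - 64*x**7 + 16*x**6*log(4*x**2 + 3/2) + 32*x**6 - 120*x**5*log(4*x**2 + 3/2) - 480*x**5 + 30*x**4*log(4*x**2 + 3/2) + 48*x**4 - 100*x**3*log(4*x**2 + 3/2) - 496*x**3 + 25*x**2*log(4*x**2 + 3/2) + 32*x**2 - 24*x*log(4*x**2 + 3/2) - 108*x + 6*log(4*x**2 + 3/2))/(48*x**6 + 90*x**4 + 75*x**2 + 18), which equals f(x).
F(4) = -28*log(131/2)/3 - 2*log(562); F(2) = -2*log(46) - 2*log(35/2).
Integral = F(4) - F(2) = -28*log(131/2)/3 - 2*log(562) + 2*log(35/2) + 2*log(46).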